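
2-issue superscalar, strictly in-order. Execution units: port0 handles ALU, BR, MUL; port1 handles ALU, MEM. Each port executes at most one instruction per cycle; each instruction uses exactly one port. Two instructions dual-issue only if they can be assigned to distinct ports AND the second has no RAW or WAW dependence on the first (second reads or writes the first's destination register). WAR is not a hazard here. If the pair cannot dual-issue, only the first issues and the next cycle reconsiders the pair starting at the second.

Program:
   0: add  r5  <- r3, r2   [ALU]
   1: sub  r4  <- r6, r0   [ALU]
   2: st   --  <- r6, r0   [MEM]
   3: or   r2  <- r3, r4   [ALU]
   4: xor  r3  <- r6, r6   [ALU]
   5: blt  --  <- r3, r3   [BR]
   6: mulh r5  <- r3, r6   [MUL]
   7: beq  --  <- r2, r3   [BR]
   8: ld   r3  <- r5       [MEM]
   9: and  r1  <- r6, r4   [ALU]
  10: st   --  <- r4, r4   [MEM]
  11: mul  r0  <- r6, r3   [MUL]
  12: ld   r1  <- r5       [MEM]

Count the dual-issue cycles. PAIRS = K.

c0: i0&i1 add.ALU+sub.ALU  pair
c1: i2&i3 st.MEM+or.ALU  pair
c2: i4 xor.ALU  RAW r3
c3: i5 blt.BR  no-port BR/MUL
c4: i6 mulh.MUL  no-port MUL/BR
c5: i7&i8 beq.BR+ld.MEM  pair
c6: i9&i10 and.ALU+st.MEM  pair
c7: i11&i12 mul.MUL+ld.MEM  pair

PAIRS = 5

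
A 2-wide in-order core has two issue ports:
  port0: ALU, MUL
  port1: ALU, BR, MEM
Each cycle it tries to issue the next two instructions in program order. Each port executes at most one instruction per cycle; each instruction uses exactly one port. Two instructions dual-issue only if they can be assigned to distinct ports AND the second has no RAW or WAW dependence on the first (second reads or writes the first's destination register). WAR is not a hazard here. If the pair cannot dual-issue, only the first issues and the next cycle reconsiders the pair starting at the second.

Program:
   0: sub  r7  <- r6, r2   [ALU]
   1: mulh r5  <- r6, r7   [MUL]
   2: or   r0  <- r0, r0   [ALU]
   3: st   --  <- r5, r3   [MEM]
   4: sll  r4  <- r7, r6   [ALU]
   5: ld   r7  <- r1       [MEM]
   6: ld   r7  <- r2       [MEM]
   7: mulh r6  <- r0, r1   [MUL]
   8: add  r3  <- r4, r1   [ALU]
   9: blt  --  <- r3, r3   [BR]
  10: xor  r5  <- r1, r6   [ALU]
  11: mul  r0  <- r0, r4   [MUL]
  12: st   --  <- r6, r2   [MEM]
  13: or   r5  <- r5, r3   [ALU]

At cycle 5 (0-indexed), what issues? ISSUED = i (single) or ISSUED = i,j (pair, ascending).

[0] i0  sub  -- RAW r7
[1] i1,i2  mulh;or  -- pair
[2] i3,i4  st;sll  -- pair
[3] i5  ld  -- no-port MEM/MEM
[4] i6,i7  ld;mulh  -- pair
[5] i8  add  -- RAW r3
[6] i9,i10  blt;xor  -- pair
[7] i11,i12  mul;st  -- pair
[8] i13  or  -- tail

ISSUED = 8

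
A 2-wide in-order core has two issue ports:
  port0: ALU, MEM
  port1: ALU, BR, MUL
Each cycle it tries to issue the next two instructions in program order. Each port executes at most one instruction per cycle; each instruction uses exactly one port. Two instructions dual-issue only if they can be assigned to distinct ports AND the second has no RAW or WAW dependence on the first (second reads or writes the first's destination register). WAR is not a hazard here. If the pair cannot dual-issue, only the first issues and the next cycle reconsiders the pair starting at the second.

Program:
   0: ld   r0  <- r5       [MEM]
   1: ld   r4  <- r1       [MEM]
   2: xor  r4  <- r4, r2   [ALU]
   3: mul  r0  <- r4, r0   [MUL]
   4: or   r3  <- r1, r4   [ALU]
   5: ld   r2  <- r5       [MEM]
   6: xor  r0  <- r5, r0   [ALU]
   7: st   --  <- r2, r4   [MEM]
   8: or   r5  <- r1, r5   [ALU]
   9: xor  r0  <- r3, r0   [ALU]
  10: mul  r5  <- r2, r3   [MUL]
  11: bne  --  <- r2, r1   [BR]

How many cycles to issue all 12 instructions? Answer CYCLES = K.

CYCLES = 8

t=0 i0:ld.MEM ; no-port MEM/MEM
t=1 i1:ld.MEM ; RAW+WAW r4
t=2 i2:xor.ALU ; RAW r4
t=3 i3+i4:mul.MUL or.ALU ; dual
t=4 i5+i6:ld.MEM xor.ALU ; dual
t=5 i7+i8:st.MEM or.ALU ; dual
t=6 i9+i10:xor.ALU mul.MUL ; dual
t=7 i11:bne.BR ; tail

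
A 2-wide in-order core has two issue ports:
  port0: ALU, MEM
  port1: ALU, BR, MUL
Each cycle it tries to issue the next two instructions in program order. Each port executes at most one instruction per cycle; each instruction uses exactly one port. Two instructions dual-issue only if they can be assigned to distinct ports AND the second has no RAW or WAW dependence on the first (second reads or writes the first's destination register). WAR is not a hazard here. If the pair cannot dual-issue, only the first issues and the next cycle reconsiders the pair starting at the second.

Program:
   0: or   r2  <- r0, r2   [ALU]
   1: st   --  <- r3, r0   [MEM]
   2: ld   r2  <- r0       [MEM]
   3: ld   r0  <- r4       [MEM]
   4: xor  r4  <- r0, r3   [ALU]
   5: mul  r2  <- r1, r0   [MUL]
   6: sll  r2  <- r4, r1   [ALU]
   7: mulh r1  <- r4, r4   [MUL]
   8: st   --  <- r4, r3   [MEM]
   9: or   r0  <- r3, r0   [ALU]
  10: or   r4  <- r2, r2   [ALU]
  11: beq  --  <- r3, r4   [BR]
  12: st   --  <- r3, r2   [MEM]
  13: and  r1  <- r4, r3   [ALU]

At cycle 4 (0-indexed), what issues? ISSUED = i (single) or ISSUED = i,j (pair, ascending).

c0: i0,i1 or.ALU/st.MEM  pair
c1: i2 ld.MEM  no-port MEM/MEM
c2: i3 ld.MEM  RAW r0
c3: i4,i5 xor.ALU/mul.MUL  pair
c4: i6,i7 sll.ALU/mulh.MUL  pair
c5: i8,i9 st.MEM/or.ALU  pair
c6: i10 or.ALU  RAW r4
c7: i11,i12 beq.BR/st.MEM  pair
c8: i13 and.ALU  tail

ISSUED = 6,7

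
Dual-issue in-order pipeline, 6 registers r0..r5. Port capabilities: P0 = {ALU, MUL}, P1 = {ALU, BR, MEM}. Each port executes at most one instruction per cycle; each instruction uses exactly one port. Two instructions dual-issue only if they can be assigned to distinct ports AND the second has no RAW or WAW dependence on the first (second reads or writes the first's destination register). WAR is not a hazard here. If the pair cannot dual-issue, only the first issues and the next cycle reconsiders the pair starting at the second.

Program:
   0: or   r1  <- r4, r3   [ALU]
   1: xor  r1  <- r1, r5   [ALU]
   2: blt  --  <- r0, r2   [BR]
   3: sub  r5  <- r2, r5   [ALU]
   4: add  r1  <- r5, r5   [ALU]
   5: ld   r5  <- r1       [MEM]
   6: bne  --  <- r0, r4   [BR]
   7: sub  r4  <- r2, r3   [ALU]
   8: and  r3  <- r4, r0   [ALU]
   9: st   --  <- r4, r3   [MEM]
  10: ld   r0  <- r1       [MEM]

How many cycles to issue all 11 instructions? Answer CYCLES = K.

0. or.ALU @i0  | RAW+WAW r1
1. xor.ALU+blt.BR @i1+i2  | 2-wide
2. sub.ALU @i3  | RAW r5
3. add.ALU @i4  | RAW r1
4. ld.MEM @i5  | no-port MEM/BR
5. bne.BR+sub.ALU @i6+i7  | 2-wide
6. and.ALU @i8  | RAW r3
7. st.MEM @i9  | no-port MEM/MEM
8. ld.MEM @i10  | tail

CYCLES = 9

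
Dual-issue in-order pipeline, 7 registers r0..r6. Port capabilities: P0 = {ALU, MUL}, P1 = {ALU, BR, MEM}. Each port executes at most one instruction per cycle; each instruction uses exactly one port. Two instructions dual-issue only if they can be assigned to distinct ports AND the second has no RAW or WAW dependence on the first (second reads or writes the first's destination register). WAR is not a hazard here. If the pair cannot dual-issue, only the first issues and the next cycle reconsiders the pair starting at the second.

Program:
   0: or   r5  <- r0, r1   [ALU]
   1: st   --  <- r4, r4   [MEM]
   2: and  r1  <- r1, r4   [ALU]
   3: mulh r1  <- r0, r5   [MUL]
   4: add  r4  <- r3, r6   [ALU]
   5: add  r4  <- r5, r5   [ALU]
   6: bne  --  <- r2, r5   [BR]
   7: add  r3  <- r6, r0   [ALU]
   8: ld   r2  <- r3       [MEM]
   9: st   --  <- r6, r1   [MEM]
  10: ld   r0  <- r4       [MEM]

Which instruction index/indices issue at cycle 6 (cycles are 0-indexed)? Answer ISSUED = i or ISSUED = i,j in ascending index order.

[0] i0,i1  or.ALU;st.MEM  -- pair
[1] i2  and.ALU  -- WAW r1
[2] i3,i4  mulh.MUL;add.ALU  -- pair
[3] i5,i6  add.ALU;bne.BR  -- pair
[4] i7  add.ALU  -- RAW r3
[5] i8  ld.MEM  -- no-port MEM/MEM
[6] i9  st.MEM  -- no-port MEM/MEM
[7] i10  ld.MEM  -- tail

ISSUED = 9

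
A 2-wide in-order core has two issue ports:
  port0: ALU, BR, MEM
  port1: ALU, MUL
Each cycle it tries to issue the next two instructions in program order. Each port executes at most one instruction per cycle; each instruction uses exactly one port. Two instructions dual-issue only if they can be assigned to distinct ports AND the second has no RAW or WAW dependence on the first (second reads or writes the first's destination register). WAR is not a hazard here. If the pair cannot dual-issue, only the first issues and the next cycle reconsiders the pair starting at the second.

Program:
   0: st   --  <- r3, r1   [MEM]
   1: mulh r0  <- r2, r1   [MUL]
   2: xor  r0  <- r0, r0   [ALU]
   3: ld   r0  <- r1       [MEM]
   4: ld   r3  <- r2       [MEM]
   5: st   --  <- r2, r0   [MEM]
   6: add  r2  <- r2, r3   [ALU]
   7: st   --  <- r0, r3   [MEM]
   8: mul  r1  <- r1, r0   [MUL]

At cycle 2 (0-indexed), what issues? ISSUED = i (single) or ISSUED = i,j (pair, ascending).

ISSUED = 3

[0] i0+i1  st;mulh  -- dual
[1] i2  xor  -- WAW r0
[2] i3  ld  -- no-port MEM/MEM
[3] i4  ld  -- no-port MEM/MEM
[4] i5+i6  st;add  -- dual
[5] i7+i8  st;mul  -- dual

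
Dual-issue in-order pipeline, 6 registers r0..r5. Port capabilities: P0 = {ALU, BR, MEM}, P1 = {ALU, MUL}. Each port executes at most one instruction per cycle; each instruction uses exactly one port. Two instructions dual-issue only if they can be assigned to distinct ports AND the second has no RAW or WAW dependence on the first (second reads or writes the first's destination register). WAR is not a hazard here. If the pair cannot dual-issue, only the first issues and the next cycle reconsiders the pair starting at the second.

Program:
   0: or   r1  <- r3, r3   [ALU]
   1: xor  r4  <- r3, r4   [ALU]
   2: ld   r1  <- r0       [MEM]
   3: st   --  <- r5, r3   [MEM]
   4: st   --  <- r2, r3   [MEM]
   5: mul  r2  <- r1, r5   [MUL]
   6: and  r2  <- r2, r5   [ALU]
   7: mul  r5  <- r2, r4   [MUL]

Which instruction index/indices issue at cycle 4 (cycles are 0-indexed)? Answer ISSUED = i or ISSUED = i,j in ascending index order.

ISSUED = 6

#0 head=0: or.ALU;xor.ALU i0/i1 pair
#1 head=2: ld.MEM i2 no-port MEM/MEM
#2 head=3: st.MEM i3 no-port MEM/MEM
#3 head=4: st.MEM;mul.MUL i4/i5 pair
#4 head=6: and.ALU i6 RAW r2
#5 head=7: mul.MUL i7 tail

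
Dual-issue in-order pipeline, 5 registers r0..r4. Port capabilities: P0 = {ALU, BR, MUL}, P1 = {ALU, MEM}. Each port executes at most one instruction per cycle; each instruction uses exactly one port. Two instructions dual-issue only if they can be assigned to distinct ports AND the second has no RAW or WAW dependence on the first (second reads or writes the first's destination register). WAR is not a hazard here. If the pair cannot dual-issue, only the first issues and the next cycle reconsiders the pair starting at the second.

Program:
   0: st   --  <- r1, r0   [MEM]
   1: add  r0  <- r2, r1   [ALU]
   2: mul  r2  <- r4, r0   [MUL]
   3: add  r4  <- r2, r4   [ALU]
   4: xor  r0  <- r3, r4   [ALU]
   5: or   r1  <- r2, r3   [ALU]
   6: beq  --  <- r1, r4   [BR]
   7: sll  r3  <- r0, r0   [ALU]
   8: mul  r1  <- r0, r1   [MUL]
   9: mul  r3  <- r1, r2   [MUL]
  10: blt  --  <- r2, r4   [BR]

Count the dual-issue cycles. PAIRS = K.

  cy0 -> i0/i1 (st.MEM+add.ALU) pair
  cy1 -> i2 (mul.MUL) RAW r2
  cy2 -> i3 (add.ALU) RAW r4
  cy3 -> i4/i5 (xor.ALU+or.ALU) pair
  cy4 -> i6/i7 (beq.BR+sll.ALU) pair
  cy5 -> i8 (mul.MUL) no-port MUL/MUL
  cy6 -> i9 (mul.MUL) no-port MUL/BR
  cy7 -> i10 (blt.BR) tail

PAIRS = 3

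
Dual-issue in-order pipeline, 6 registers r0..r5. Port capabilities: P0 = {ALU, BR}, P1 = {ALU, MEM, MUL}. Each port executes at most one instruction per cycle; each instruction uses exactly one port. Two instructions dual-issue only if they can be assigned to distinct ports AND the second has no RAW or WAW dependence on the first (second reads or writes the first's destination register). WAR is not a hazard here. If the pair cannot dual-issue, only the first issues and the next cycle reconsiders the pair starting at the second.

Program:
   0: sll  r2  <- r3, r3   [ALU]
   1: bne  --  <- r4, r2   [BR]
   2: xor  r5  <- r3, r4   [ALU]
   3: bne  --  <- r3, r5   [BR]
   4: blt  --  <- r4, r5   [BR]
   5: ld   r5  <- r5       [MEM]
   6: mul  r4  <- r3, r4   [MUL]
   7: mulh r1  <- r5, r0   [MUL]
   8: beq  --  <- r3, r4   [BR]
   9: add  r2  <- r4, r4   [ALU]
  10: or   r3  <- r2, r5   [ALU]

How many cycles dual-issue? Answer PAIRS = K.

c0: i0 sll  RAW r2
c1: i1/i2 bne xor  2-wide
c2: i3 bne  no-port BR/BR
c3: i4/i5 blt ld  2-wide
c4: i6 mul  no-port MUL/MUL
c5: i7/i8 mulh beq  2-wide
c6: i9 add  RAW r2
c7: i10 or  tail

PAIRS = 3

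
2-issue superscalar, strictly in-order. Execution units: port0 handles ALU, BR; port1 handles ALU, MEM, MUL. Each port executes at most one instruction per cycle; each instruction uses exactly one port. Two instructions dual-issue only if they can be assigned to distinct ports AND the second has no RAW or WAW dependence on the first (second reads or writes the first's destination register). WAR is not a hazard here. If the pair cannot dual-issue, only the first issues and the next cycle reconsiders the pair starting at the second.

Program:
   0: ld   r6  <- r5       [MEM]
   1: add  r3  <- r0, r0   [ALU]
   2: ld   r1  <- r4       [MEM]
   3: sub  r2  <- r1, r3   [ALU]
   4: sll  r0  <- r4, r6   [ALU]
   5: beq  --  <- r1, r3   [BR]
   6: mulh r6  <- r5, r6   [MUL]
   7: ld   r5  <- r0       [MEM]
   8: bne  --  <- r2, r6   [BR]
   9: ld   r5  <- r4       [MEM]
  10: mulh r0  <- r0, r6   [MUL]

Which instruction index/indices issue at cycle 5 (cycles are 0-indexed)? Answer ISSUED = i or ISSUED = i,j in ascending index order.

  cy0 -> i0&i1 (ld/add) 2-wide
  cy1 -> i2 (ld) RAW r1
  cy2 -> i3&i4 (sub/sll) 2-wide
  cy3 -> i5&i6 (beq/mulh) 2-wide
  cy4 -> i7&i8 (ld/bne) 2-wide
  cy5 -> i9 (ld) no-port MEM/MUL
  cy6 -> i10 (mulh) tail

ISSUED = 9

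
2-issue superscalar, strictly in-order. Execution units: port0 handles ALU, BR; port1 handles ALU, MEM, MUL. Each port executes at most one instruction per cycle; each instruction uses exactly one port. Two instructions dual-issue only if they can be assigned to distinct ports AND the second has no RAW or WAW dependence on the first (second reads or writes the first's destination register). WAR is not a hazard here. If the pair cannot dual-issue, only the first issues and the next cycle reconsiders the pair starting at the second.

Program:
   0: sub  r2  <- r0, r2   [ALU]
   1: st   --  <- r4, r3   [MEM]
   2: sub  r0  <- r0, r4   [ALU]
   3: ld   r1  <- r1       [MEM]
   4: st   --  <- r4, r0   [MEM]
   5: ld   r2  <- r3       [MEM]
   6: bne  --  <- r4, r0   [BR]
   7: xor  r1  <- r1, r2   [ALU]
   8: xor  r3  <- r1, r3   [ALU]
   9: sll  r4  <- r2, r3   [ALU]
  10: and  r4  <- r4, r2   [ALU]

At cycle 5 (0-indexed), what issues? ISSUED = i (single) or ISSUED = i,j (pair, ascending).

ISSUED = 8

  cy0 -> i0,i1 (sub.ALU;st.MEM) dual
  cy1 -> i2,i3 (sub.ALU;ld.MEM) dual
  cy2 -> i4 (st.MEM) no-port MEM/MEM
  cy3 -> i5,i6 (ld.MEM;bne.BR) dual
  cy4 -> i7 (xor.ALU) RAW r1
  cy5 -> i8 (xor.ALU) RAW r3
  cy6 -> i9 (sll.ALU) RAW+WAW r4
  cy7 -> i10 (and.ALU) tail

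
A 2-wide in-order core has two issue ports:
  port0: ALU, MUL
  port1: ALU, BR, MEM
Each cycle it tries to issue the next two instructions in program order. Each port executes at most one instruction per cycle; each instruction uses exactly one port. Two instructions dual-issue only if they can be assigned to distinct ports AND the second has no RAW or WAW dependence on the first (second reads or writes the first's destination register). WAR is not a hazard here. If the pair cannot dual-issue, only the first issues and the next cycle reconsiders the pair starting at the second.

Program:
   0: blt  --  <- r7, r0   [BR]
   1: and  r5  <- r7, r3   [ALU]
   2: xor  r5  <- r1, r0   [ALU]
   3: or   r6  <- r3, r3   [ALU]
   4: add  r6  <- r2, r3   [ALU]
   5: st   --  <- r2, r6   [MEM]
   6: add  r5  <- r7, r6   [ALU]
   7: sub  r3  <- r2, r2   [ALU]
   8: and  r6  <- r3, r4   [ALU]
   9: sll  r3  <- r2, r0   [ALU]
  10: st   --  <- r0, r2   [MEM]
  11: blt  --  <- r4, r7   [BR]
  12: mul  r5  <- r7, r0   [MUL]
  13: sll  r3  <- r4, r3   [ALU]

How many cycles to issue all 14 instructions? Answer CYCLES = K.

CYCLES = 9

t=0 i0/i1:blt and ; pair
t=1 i2/i3:xor or ; pair
t=2 i4:add ; RAW r6
t=3 i5/i6:st add ; pair
t=4 i7:sub ; RAW r3
t=5 i8/i9:and sll ; pair
t=6 i10:st ; no-port MEM/BR
t=7 i11/i12:blt mul ; pair
t=8 i13:sll ; tail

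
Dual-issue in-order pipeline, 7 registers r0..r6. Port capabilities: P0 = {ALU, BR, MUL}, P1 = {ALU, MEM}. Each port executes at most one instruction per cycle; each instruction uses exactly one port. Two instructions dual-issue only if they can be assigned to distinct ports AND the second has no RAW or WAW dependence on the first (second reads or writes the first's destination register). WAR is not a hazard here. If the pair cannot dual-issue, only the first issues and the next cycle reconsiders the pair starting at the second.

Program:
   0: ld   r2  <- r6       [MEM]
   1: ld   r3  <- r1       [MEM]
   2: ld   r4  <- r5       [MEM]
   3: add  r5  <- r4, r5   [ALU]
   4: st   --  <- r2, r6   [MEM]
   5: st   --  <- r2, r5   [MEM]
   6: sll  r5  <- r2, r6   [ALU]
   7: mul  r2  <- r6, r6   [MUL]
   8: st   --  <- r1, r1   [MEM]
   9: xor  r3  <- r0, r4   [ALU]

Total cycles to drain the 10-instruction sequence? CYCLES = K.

CYCLES = 7

0. ld @i0  | no-port MEM/MEM
1. ld @i1  | no-port MEM/MEM
2. ld @i2  | RAW r4
3. add st @i3,i4  | pair
4. st sll @i5,i6  | pair
5. mul st @i7,i8  | pair
6. xor @i9  | tail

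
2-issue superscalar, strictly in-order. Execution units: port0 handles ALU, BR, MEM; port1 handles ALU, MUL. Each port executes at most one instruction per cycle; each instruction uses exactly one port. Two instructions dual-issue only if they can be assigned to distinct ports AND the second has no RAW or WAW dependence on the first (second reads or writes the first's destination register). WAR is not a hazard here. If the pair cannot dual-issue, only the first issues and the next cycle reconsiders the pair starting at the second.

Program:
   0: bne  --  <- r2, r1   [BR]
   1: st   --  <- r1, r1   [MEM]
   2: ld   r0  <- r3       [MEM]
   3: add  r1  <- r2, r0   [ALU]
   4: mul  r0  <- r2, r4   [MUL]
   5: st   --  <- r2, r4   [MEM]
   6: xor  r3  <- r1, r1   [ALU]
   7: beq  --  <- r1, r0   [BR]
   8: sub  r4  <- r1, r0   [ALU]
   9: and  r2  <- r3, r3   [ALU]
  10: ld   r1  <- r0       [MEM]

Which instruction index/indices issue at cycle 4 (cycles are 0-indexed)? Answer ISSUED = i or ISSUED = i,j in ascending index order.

  cy0 -> i0 (bne.BR) no-port BR/MEM
  cy1 -> i1 (st.MEM) no-port MEM/MEM
  cy2 -> i2 (ld.MEM) RAW r0
  cy3 -> i3+i4 (add.ALU mul.MUL) 2-wide
  cy4 -> i5+i6 (st.MEM xor.ALU) 2-wide
  cy5 -> i7+i8 (beq.BR sub.ALU) 2-wide
  cy6 -> i9+i10 (and.ALU ld.MEM) 2-wide

ISSUED = 5,6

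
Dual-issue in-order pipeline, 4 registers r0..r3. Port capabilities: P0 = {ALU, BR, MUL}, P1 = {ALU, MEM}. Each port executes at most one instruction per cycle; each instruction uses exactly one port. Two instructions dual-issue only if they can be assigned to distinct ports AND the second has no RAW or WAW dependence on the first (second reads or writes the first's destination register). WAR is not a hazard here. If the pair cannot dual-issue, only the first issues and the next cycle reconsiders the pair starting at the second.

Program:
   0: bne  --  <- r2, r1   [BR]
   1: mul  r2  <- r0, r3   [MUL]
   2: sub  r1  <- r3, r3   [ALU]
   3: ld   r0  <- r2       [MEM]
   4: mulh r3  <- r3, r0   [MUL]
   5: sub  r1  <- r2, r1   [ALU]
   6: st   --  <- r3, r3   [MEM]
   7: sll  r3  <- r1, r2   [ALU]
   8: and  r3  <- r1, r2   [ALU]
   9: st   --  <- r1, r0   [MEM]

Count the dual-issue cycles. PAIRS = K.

PAIRS = 4

c0: i0 bne.BR  no-port BR/MUL
c1: i1/i2 mul.MUL sub.ALU  pair
c2: i3 ld.MEM  RAW r0
c3: i4/i5 mulh.MUL sub.ALU  pair
c4: i6/i7 st.MEM sll.ALU  pair
c5: i8/i9 and.ALU st.MEM  pair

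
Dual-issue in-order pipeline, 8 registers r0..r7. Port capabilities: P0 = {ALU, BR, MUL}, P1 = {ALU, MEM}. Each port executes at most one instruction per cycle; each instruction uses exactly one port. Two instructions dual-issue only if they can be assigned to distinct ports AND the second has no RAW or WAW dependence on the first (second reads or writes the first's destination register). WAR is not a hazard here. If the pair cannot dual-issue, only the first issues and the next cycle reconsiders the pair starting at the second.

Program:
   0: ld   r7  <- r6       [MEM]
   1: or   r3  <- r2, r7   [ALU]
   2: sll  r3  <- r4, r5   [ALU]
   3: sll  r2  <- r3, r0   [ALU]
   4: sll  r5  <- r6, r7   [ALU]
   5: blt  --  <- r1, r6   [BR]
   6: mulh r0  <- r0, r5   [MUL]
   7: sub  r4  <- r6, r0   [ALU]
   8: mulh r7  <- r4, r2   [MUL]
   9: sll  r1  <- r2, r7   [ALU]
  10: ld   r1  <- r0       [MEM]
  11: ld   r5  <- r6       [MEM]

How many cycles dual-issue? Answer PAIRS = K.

PAIRS = 1

[0] i0  ld.MEM  -- RAW r7
[1] i1  or.ALU  -- WAW r3
[2] i2  sll.ALU  -- RAW r3
[3] i3+i4  sll.ALU;sll.ALU  -- dual
[4] i5  blt.BR  -- no-port BR/MUL
[5] i6  mulh.MUL  -- RAW r0
[6] i7  sub.ALU  -- RAW r4
[7] i8  mulh.MUL  -- RAW r7
[8] i9  sll.ALU  -- WAW r1
[9] i10  ld.MEM  -- no-port MEM/MEM
[10] i11  ld.MEM  -- tail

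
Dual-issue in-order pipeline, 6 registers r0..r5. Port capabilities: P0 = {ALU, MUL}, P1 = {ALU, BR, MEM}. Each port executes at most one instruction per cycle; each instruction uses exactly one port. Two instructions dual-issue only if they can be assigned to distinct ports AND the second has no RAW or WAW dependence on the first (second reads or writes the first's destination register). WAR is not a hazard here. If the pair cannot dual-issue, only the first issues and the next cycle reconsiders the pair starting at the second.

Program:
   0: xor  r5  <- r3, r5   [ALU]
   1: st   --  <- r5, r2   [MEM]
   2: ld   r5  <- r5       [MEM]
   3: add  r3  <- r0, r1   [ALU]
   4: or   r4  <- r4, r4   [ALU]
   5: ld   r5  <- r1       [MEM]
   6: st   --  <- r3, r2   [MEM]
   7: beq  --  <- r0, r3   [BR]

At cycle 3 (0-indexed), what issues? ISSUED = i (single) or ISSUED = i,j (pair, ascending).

t=0 i0:xor ; RAW r5
t=1 i1:st ; no-port MEM/MEM
t=2 i2+i3:ld+add ; dual
t=3 i4+i5:or+ld ; dual
t=4 i6:st ; no-port MEM/BR
t=5 i7:beq ; tail

ISSUED = 4,5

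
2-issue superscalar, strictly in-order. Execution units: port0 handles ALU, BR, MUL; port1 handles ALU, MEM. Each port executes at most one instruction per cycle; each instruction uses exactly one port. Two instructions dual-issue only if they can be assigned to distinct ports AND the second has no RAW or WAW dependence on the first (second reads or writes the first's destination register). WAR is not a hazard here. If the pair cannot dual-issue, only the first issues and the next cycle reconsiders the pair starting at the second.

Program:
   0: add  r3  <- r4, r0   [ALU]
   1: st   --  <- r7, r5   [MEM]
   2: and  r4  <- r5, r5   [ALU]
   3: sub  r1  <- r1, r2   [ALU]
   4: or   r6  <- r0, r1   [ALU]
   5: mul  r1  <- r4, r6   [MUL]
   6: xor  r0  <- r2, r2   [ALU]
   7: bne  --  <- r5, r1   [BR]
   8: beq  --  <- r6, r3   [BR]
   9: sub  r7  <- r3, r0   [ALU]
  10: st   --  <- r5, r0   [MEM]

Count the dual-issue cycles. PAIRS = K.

t=0 i0,i1:add;st ; pair
t=1 i2,i3:and;sub ; pair
t=2 i4:or ; RAW r6
t=3 i5,i6:mul;xor ; pair
t=4 i7:bne ; no-port BR/BR
t=5 i8,i9:beq;sub ; pair
t=6 i10:st ; tail

PAIRS = 4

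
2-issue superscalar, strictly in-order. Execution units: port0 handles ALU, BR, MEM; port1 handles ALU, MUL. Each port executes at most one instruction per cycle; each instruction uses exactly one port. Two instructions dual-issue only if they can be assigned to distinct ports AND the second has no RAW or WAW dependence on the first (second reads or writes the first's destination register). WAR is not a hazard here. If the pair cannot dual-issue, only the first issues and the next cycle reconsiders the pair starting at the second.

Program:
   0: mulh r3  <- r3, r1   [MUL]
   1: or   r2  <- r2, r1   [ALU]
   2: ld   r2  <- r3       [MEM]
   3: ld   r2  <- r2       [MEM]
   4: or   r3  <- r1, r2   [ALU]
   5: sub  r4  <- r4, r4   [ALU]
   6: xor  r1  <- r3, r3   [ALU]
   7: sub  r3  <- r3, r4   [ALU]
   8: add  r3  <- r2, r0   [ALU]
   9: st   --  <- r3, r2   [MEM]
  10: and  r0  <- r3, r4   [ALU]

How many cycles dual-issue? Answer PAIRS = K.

  cy0 -> i0,i1 (mulh+or) pair
  cy1 -> i2 (ld) no-port MEM/MEM
  cy2 -> i3 (ld) RAW r2
  cy3 -> i4,i5 (or+sub) pair
  cy4 -> i6,i7 (xor+sub) pair
  cy5 -> i8 (add) RAW r3
  cy6 -> i9,i10 (st+and) pair

PAIRS = 4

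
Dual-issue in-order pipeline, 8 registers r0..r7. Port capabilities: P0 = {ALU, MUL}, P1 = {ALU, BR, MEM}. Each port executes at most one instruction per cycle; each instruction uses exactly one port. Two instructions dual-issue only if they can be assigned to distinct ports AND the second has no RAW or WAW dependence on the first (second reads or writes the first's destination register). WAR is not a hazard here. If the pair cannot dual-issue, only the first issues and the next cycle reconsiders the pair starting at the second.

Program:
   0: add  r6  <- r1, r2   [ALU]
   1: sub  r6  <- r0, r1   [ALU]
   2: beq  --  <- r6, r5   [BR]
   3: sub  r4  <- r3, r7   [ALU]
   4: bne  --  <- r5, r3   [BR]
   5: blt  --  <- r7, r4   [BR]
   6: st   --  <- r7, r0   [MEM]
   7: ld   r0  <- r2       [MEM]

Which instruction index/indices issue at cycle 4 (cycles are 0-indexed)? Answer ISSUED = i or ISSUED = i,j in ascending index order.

c0: i0 add.ALU  WAW r6
c1: i1 sub.ALU  RAW r6
c2: i2/i3 beq.BR sub.ALU  dual
c3: i4 bne.BR  no-port BR/BR
c4: i5 blt.BR  no-port BR/MEM
c5: i6 st.MEM  no-port MEM/MEM
c6: i7 ld.MEM  tail

ISSUED = 5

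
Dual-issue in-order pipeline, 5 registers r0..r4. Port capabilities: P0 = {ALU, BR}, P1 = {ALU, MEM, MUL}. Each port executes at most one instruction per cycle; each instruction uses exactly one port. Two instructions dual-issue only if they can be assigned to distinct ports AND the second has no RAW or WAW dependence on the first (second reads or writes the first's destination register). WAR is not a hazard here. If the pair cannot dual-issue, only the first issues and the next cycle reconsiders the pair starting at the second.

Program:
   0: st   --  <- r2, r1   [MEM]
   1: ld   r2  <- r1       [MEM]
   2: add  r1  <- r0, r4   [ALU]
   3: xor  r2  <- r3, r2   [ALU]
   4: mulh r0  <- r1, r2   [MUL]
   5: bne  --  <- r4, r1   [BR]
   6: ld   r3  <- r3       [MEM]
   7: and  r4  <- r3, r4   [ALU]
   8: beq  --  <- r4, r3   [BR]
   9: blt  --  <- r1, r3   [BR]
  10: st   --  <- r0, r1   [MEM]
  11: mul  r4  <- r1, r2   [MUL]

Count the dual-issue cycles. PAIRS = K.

[0] i0  st  -- no-port MEM/MEM
[1] i1/i2  ld;add  -- pair
[2] i3  xor  -- RAW r2
[3] i4/i5  mulh;bne  -- pair
[4] i6  ld  -- RAW r3
[5] i7  and  -- RAW r4
[6] i8  beq  -- no-port BR/BR
[7] i9/i10  blt;st  -- pair
[8] i11  mul  -- tail

PAIRS = 3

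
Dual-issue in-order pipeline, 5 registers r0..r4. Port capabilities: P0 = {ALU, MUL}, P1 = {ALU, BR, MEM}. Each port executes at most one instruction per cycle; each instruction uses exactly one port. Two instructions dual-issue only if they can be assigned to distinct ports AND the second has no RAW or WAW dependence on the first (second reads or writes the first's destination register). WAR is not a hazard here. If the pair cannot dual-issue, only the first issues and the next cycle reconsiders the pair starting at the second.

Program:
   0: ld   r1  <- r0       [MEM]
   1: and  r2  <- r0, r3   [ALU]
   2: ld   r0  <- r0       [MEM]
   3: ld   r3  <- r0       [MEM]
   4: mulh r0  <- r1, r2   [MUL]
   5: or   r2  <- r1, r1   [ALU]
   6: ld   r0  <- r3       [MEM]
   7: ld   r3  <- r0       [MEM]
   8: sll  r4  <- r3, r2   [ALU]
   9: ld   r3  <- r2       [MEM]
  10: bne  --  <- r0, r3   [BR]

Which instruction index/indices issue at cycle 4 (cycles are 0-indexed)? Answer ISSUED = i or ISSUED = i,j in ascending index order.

#0 head=0: ld and i0/i1 pair
#1 head=2: ld i2 no-port MEM/MEM
#2 head=3: ld mulh i3/i4 pair
#3 head=5: or ld i5/i6 pair
#4 head=7: ld i7 RAW r3
#5 head=8: sll ld i8/i9 pair
#6 head=10: bne i10 tail

ISSUED = 7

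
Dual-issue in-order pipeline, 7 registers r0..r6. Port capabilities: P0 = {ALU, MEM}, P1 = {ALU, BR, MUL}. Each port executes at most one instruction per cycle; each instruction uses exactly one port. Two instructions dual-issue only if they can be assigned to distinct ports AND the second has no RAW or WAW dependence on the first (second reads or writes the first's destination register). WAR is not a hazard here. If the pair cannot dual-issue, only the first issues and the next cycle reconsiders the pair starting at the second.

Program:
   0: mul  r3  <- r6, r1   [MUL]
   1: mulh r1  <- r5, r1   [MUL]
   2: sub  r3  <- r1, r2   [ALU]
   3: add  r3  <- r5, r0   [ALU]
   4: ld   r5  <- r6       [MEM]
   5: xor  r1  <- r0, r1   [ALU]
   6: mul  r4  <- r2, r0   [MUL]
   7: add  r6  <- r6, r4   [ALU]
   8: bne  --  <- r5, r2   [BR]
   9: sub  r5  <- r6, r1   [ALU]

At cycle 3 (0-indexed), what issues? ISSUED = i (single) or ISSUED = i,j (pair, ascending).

#0 head=0: mul i0 no-port MUL/MUL
#1 head=1: mulh i1 RAW r1
#2 head=2: sub i2 WAW r3
#3 head=3: add ld i3,i4 pair
#4 head=5: xor mul i5,i6 pair
#5 head=7: add bne i7,i8 pair
#6 head=9: sub i9 tail

ISSUED = 3,4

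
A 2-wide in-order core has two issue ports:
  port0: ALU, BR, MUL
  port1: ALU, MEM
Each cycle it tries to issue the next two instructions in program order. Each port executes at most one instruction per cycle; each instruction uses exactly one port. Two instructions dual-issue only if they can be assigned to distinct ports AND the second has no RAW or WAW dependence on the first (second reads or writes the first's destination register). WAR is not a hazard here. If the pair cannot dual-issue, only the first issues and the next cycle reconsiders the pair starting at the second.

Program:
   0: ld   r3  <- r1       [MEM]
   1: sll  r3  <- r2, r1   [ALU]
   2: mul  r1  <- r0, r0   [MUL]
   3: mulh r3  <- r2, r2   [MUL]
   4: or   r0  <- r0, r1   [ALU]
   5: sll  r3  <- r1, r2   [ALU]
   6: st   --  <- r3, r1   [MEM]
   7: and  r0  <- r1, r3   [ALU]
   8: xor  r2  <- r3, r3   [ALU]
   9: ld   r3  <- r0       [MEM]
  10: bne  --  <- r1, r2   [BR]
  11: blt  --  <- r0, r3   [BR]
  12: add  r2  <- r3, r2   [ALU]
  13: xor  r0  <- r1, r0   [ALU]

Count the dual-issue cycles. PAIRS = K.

c0: i0 ld.MEM  WAW r3
c1: i1+i2 sll.ALU;mul.MUL  2-wide
c2: i3+i4 mulh.MUL;or.ALU  2-wide
c3: i5 sll.ALU  RAW r3
c4: i6+i7 st.MEM;and.ALU  2-wide
c5: i8+i9 xor.ALU;ld.MEM  2-wide
c6: i10 bne.BR  no-port BR/BR
c7: i11+i12 blt.BR;add.ALU  2-wide
c8: i13 xor.ALU  tail

PAIRS = 5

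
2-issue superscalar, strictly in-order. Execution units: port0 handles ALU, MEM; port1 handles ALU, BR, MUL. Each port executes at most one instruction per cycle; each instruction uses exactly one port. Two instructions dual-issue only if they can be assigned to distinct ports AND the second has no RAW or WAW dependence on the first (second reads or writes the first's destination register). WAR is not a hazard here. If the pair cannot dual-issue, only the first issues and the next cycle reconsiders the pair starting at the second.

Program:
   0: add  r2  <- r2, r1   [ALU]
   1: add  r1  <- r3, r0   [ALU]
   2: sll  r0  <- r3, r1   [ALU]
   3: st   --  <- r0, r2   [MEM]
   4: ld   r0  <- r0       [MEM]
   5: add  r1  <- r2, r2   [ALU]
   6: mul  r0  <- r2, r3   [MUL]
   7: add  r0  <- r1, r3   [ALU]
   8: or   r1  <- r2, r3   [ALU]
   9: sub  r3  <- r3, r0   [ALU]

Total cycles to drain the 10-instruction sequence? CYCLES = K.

t=0 i0&i1:add.ALU+add.ALU ; pair
t=1 i2:sll.ALU ; RAW r0
t=2 i3:st.MEM ; no-port MEM/MEM
t=3 i4&i5:ld.MEM+add.ALU ; pair
t=4 i6:mul.MUL ; WAW r0
t=5 i7&i8:add.ALU+or.ALU ; pair
t=6 i9:sub.ALU ; tail

CYCLES = 7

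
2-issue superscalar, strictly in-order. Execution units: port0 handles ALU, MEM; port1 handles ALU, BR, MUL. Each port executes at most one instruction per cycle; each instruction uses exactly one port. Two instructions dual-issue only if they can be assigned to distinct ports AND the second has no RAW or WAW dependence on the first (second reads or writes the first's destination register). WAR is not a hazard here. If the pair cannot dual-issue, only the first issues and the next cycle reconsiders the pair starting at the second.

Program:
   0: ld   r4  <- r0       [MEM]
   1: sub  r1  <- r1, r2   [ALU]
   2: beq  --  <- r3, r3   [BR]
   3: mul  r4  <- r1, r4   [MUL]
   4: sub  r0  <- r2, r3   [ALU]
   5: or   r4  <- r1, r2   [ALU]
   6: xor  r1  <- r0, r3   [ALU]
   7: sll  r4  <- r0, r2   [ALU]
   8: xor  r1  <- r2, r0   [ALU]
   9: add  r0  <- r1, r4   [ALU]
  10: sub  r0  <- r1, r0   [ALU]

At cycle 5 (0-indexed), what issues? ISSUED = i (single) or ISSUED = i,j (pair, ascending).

  cy0 -> i0&i1 (ld;sub) dual
  cy1 -> i2 (beq) no-port BR/MUL
  cy2 -> i3&i4 (mul;sub) dual
  cy3 -> i5&i6 (or;xor) dual
  cy4 -> i7&i8 (sll;xor) dual
  cy5 -> i9 (add) RAW+WAW r0
  cy6 -> i10 (sub) tail

ISSUED = 9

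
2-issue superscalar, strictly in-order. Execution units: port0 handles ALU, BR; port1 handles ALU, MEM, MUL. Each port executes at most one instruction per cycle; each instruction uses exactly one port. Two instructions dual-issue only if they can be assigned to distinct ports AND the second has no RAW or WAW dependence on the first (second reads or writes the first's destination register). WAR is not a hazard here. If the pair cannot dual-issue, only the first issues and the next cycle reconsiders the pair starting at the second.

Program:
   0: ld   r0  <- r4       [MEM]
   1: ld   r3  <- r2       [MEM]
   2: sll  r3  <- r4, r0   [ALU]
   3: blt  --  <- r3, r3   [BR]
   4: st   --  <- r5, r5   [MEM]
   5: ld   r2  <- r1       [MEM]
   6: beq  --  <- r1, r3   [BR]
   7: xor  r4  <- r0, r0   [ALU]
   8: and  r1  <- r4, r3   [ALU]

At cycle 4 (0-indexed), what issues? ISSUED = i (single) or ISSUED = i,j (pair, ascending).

c0: i0 ld.MEM  no-port MEM/MEM
c1: i1 ld.MEM  WAW r3
c2: i2 sll.ALU  RAW r3
c3: i3/i4 blt.BR;st.MEM  2-wide
c4: i5/i6 ld.MEM;beq.BR  2-wide
c5: i7 xor.ALU  RAW r4
c6: i8 and.ALU  tail

ISSUED = 5,6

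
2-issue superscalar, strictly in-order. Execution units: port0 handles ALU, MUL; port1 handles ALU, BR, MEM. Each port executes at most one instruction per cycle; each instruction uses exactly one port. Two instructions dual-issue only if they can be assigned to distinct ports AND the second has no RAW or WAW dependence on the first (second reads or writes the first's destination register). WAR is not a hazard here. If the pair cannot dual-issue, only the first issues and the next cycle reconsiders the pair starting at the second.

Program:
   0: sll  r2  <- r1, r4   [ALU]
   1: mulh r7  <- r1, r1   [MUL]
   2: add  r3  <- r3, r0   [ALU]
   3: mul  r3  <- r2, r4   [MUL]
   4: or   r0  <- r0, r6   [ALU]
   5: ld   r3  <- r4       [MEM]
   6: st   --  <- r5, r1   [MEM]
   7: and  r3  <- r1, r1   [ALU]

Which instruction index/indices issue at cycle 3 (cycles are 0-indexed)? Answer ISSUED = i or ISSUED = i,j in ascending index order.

ISSUED = 5

t=0 i0+i1:sll.ALU mulh.MUL ; 2-wide
t=1 i2:add.ALU ; WAW r3
t=2 i3+i4:mul.MUL or.ALU ; 2-wide
t=3 i5:ld.MEM ; no-port MEM/MEM
t=4 i6+i7:st.MEM and.ALU ; 2-wide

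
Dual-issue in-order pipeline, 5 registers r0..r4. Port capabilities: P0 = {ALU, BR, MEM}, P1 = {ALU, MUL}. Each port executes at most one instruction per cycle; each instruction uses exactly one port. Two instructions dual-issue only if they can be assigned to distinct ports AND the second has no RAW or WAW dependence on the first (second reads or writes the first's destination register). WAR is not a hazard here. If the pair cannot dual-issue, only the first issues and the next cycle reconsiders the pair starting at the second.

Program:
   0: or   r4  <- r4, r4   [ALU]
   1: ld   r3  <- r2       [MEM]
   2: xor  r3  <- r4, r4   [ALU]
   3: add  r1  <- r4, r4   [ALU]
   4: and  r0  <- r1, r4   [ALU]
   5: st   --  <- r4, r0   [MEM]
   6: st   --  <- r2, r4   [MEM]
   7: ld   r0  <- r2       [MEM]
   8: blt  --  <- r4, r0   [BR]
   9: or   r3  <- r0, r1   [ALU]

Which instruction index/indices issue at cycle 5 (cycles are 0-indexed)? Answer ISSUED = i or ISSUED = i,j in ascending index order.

ISSUED = 7

#0 head=0: or ld i0+i1 pair
#1 head=2: xor add i2+i3 pair
#2 head=4: and i4 RAW r0
#3 head=5: st i5 no-port MEM/MEM
#4 head=6: st i6 no-port MEM/MEM
#5 head=7: ld i7 no-port MEM/BR
#6 head=8: blt or i8+i9 pair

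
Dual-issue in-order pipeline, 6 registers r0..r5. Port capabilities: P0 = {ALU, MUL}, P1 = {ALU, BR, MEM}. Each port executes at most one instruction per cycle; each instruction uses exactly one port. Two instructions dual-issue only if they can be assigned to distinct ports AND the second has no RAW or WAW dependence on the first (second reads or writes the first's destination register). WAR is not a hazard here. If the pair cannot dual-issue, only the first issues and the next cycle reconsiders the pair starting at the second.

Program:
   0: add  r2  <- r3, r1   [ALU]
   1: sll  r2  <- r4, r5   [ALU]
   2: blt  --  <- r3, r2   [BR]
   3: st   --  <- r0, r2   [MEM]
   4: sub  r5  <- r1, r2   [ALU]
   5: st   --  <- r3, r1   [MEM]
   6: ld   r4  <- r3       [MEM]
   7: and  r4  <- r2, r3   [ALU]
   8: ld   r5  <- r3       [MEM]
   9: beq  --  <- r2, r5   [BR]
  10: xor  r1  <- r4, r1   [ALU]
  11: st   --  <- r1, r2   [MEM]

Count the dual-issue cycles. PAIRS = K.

PAIRS = 3

#0 head=0: add i0 WAW r2
#1 head=1: sll i1 RAW r2
#2 head=2: blt i2 no-port BR/MEM
#3 head=3: st sub i3/i4 2-wide
#4 head=5: st i5 no-port MEM/MEM
#5 head=6: ld i6 WAW r4
#6 head=7: and ld i7/i8 2-wide
#7 head=9: beq xor i9/i10 2-wide
#8 head=11: st i11 tail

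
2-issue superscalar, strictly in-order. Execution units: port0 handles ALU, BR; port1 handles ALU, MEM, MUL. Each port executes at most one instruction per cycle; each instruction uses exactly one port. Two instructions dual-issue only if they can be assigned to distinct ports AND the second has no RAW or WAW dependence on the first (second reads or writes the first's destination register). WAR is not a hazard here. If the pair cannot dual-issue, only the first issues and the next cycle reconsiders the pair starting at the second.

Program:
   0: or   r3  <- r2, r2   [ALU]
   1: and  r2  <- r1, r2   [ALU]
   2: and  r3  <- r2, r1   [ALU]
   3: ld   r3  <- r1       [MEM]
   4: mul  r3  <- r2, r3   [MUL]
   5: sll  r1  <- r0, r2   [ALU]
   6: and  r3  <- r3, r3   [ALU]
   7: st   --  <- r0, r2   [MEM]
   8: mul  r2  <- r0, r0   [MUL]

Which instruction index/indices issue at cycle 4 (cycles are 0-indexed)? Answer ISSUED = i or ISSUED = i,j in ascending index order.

0. or;and @i0/i1  | dual
1. and @i2  | WAW r3
2. ld @i3  | no-port MEM/MUL
3. mul;sll @i4/i5  | dual
4. and;st @i6/i7  | dual
5. mul @i8  | tail

ISSUED = 6,7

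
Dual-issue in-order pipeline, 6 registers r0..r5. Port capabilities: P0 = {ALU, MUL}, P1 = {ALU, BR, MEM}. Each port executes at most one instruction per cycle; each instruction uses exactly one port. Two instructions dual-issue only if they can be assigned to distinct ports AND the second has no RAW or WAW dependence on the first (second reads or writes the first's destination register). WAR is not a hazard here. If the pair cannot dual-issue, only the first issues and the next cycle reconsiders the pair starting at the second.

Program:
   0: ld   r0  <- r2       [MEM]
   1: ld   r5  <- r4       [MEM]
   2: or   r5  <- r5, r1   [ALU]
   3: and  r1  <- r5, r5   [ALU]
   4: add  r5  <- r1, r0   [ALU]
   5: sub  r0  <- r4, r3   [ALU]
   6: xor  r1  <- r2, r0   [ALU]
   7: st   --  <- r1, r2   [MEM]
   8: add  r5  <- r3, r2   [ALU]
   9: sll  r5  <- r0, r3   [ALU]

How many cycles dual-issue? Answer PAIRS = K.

0. ld @i0  | no-port MEM/MEM
1. ld @i1  | RAW+WAW r5
2. or @i2  | RAW r5
3. and @i3  | RAW r1
4. add+sub @i4/i5  | pair
5. xor @i6  | RAW r1
6. st+add @i7/i8  | pair
7. sll @i9  | tail

PAIRS = 2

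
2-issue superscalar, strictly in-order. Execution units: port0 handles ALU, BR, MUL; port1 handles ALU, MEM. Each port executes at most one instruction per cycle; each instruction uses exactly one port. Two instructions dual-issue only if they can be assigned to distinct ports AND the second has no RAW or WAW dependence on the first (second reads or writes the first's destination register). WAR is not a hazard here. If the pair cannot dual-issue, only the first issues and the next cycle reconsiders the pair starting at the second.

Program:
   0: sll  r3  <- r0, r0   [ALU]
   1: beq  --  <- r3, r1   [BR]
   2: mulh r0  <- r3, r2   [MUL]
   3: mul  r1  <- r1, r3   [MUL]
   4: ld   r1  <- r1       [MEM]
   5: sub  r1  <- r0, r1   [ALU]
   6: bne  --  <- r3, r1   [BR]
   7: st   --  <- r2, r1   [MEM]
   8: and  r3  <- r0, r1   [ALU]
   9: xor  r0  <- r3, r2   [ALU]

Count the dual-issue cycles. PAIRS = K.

PAIRS = 1

[0] i0  sll.ALU  -- RAW r3
[1] i1  beq.BR  -- no-port BR/MUL
[2] i2  mulh.MUL  -- no-port MUL/MUL
[3] i3  mul.MUL  -- RAW+WAW r1
[4] i4  ld.MEM  -- RAW+WAW r1
[5] i5  sub.ALU  -- RAW r1
[6] i6&i7  bne.BR;st.MEM  -- 2-wide
[7] i8  and.ALU  -- RAW r3
[8] i9  xor.ALU  -- tail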